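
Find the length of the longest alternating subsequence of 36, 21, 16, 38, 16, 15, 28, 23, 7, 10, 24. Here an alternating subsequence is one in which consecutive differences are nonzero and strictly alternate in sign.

7

Track the best alternating length ending on an up-step vs a down-step at each position: up/down = 1/1, 1/2, 1/2, 3/1, 1/4, 1/4, 5/4, 5/6, 1/6, 7/6, 7/6.
The maximum over both is 7; one such subsequence is 36, 21, 38, 16, 28, 7, 10.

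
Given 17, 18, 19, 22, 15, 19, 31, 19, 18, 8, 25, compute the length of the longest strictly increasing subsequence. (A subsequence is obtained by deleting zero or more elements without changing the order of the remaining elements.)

Scanning left to right, the best length ending at each element is: 17→1, 18→2, 19→3, 22→4, 15→1, 19→3, 31→5, 19→3, 18→2, 8→1, 25→5.
So the longest increasing subsequence has length 5, e.g. 17, 18, 19, 22, 31.

5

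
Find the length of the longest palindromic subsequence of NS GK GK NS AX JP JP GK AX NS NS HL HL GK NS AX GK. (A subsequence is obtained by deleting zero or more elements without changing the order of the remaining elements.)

10

Using dp[i][j] = 2 + dp[i+1][j−1] if the ends match, else max(dp[i+1][j], dp[i][j−1]):
dp[1][17] = 10. A witness is GK GK NS AX JP JP AX NS GK GK at positions 2,3,4,5,6,7,9,11,14,17.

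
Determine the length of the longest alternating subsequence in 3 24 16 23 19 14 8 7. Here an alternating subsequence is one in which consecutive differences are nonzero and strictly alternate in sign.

A longest alternating subsequence is 3, 24, 16, 23, 19 (positions 1,2,3,4,5); its 4 consecutive differences strictly alternate in sign, and length 5 is optimal.

5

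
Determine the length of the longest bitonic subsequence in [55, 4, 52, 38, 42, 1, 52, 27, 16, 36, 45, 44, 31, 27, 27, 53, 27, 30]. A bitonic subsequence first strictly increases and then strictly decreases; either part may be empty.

Let inc[i] be the LIS ending at i and dec[i] the longest strictly decreasing subsequence starting at i. inc = [1, 1, 2, 2, 3, 1, 4, 2, 2, 3, 4, 4, 3, 3, 3, 5, 3, 4], dec = [6, 2, 5, 4, 4, 1, 5, 2, 1, 3, 4, 3, 2, 1, 1, 2, 1, 1].
max_i inc[i]+dec[i]−1 = 8, with one witness 4, 38, 42, 52, 45, 44, 31, 30.

8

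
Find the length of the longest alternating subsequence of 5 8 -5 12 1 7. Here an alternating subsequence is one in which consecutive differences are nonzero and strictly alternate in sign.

6

Track the best alternating length ending on an up-step vs a down-step at each position: up/down = 1/1, 2/1, 1/3, 4/1, 4/5, 6/5.
The maximum over both is 6; one such subsequence is 5, 8, -5, 12, 1, 7.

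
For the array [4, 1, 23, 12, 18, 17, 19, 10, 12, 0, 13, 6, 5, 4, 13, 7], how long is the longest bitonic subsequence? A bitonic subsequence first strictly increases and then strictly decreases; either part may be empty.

Let inc[i] be the LIS ending at i and dec[i] the longest strictly decreasing subsequence starting at i. inc = [1, 1, 2, 2, 3, 3, 4, 2, 3, 1, 4, 2, 2, 2, 4, 3], dec = [3, 2, 7, 5, 6, 5, 5, 4, 4, 1, 4, 3, 2, 1, 2, 1].
max_i inc[i]+dec[i]−1 = 8, with one witness 4, 23, 18, 17, 13, 6, 5, 4.

8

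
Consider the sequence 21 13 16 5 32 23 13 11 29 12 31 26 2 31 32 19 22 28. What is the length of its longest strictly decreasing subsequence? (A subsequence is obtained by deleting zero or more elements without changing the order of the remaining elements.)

5

One longest decreasing subsequence is 21, 16, 13, 11, 2 (positions 1,3,7,8,13), of length 5; no longer one exists.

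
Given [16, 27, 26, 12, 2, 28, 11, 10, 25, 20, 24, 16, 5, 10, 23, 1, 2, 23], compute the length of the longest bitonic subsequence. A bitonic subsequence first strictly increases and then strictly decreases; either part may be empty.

8

One longest bitonic subsequence is 16, 27, 26, 25, 24, 16, 10, 2 (positions 1,2,3,9,11,12,14,17): it rises to 27 then falls. Length 8 is optimal.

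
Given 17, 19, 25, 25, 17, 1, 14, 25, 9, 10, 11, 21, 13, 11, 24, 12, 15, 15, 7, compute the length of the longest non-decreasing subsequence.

8

Let dp[i] be the longest non-decreasing subsequence ending at position i. Then dp = [1, 2, 3, 4, 2, 1, 2, 5, 2, 3, 4, 5, 5, 5, 6, 6, 7, 8, 2].
The maximum is 8; one witness is 1, 9, 10, 11, 11, 12, 15, 15 at positions 6,9,10,11,14,16,17,18.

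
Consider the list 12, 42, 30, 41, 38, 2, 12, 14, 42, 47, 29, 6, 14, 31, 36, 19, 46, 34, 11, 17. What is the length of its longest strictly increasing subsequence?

7

Let dp[i] be the longest increasing subsequence ending at position i. Then dp = [1, 2, 2, 3, 3, 1, 2, 3, 4, 5, 4, 2, 3, 5, 6, 4, 7, 6, 3, 4].
The maximum is 7; one witness is 2, 12, 14, 29, 31, 36, 46 at positions 6,7,8,11,14,15,17.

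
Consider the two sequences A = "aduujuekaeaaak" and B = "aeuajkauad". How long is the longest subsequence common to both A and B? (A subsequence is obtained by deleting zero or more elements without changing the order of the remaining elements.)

Backtracking the LCS table gives one alignment: a (A1,B1) → u (A3,B3) → j (A5,B5) → k (A8,B6) → a (A9,B7) → a (A11,B9).
So the longest common subsequence has length 6.

6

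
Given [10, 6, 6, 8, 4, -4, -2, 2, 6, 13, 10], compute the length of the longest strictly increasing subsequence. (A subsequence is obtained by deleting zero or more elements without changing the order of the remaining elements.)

5

Scanning left to right, the best length ending at each element is: 10→1, 6→1, 6→1, 8→2, 4→1, -4→1, -2→2, 2→3, 6→4, 13→5, 10→5.
So the longest increasing subsequence has length 5, e.g. -4, -2, 2, 6, 13.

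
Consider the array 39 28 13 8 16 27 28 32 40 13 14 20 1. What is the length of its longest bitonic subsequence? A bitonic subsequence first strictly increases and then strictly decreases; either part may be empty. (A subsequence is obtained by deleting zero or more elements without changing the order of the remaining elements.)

One longest bitonic subsequence is 13, 16, 27, 28, 32, 40, 20, 1 (positions 3,5,6,7,8,9,12,13): it rises to 40 then falls. Length 8 is optimal.

8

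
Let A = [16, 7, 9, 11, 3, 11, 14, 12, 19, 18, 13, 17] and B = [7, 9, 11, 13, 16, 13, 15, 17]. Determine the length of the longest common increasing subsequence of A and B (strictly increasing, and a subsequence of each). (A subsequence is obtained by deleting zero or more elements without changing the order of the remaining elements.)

For each value that appears in both, track the longest common increasing run ending there.
The best achievable length is 5; one witness is 7, 9, 11, 13, 17 (A-positions 2,3,4,11,12, B-positions 1,2,3,4,8).

5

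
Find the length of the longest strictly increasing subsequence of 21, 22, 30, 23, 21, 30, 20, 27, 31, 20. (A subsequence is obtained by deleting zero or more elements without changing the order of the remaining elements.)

Let dp[i] be the longest increasing subsequence ending at position i. Then dp = [1, 2, 3, 3, 1, 4, 1, 4, 5, 1].
The maximum is 5; one witness is 21, 22, 23, 30, 31 at positions 1,2,4,6,9.

5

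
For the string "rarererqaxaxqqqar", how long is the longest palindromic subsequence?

9

One longest palindromic subsequence is raqxaxqar (positions 1,2,8,10,11,12,15,16,17); it reads the same forward and backward, and the interval DP gives dp[1][17] = 9.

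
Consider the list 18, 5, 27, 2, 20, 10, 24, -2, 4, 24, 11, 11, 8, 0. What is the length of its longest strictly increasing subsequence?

3

One longest increasing subsequence is 18, 20, 24 (positions 1,5,7), of length 3; no longer one exists.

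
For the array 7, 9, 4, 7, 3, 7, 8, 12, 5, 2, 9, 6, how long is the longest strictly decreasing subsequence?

4

Let dp[i] be the longest decreasing subsequence ending at position i. Then dp = [1, 1, 2, 2, 3, 2, 2, 1, 3, 4, 2, 3].
The maximum is 4; one witness is 7, 4, 3, 2 at positions 1,3,5,10.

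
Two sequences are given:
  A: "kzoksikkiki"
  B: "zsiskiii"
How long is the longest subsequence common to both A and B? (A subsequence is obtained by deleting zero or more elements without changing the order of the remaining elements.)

6

A longest common subsequence is zsikii (length 6); the LCS DP confirms no longer common subsequence exists.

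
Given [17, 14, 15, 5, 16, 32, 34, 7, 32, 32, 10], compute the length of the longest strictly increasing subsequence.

Scanning left to right, the best length ending at each element is: 17→1, 14→1, 15→2, 5→1, 16→3, 32→4, 34→5, 7→2, 32→4, 32→4, 10→3.
So the longest increasing subsequence has length 5, e.g. 14, 15, 16, 32, 34.

5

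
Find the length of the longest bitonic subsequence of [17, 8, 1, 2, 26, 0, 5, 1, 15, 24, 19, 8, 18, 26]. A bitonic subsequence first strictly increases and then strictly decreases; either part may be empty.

7

One longest bitonic subsequence is 1, 2, 5, 15, 24, 19, 18 (positions 3,4,7,9,10,11,13): it rises to 24 then falls. Length 7 is optimal.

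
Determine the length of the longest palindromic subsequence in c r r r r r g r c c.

8

One longest palindromic subsequence is crrrrrrc (positions 1,2,3,4,5,6,8,10); it reads the same forward and backward, and the interval DP gives dp[1][10] = 8.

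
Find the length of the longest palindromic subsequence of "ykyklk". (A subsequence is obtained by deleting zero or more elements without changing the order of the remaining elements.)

3

One longest palindromic subsequence is klk (positions 2,5,6); it reads the same forward and backward, and the interval DP gives dp[1][6] = 3.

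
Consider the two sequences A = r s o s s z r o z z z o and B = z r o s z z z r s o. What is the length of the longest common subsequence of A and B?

7

A longest common subsequence is roszzzo (length 7); the LCS DP confirms no longer common subsequence exists.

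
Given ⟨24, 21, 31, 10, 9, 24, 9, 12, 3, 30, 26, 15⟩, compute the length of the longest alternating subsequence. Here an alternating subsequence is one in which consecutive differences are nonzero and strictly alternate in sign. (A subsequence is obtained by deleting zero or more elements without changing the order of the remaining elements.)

10

A longest alternating subsequence is 24, 21, 31, 10, 24, 9, 12, 3, 30, 26 (positions 1,2,3,4,6,7,8,9,10,11); its 9 consecutive differences strictly alternate in sign, and length 10 is optimal.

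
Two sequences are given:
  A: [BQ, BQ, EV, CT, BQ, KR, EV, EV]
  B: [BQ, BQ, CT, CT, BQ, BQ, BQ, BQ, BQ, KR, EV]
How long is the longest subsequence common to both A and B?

6

A longest common subsequence is BQ, BQ, CT, BQ, KR, EV (length 6); the LCS DP confirms no longer common subsequence exists.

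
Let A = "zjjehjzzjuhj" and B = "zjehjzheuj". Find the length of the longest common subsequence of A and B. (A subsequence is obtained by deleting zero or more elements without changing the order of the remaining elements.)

Backtracking the LCS table gives one alignment: z (A1,B1) → j (A3,B2) → e (A4,B3) → h (A5,B4) → j (A6,B5) → z (A7,B6) → u (A10,B9) → j (A12,B10).
So the longest common subsequence has length 8.

8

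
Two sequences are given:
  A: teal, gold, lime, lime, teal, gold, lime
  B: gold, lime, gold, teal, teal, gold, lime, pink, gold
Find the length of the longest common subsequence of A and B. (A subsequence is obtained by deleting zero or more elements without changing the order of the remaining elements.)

5

Backtracking the LCS table gives one alignment: gold (A2,B1) → lime (A3,B2) → teal (A5,B5) → gold (A6,B6) → lime (A7,B7).
So the longest common subsequence has length 5.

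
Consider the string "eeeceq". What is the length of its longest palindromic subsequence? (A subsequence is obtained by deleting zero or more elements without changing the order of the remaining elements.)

4

Using dp[i][j] = 2 + dp[i+1][j−1] if the ends match, else max(dp[i+1][j], dp[i][j−1]):
dp[1][6] = 4. A witness is eeee at positions 1,2,3,5.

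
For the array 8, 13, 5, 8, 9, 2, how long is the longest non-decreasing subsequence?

3

Let dp[i] be the longest non-decreasing subsequence ending at position i. Then dp = [1, 2, 1, 2, 3, 1].
The maximum is 3; one witness is 8, 8, 9 at positions 1,4,5.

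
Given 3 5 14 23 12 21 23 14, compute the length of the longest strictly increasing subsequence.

One longest increasing subsequence is 3, 5, 14, 21, 23 (positions 1,2,3,6,7), of length 5; no longer one exists.

5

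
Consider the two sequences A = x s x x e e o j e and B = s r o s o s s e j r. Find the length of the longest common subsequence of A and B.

3

Backtracking the LCS table gives one alignment: s (A2,B7) → e (A6,B8) → j (A8,B9).
So the longest common subsequence has length 3.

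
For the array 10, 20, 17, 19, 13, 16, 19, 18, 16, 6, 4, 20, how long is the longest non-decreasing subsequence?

Scanning left to right, the best length ending at each element is: 10→1, 20→2, 17→2, 19→3, 13→2, 16→3, 19→4, 18→4, 16→4, 6→1, 4→1, 20→5.
So the longest non-decreasing subsequence has length 5, e.g. 10, 17, 19, 19, 20.

5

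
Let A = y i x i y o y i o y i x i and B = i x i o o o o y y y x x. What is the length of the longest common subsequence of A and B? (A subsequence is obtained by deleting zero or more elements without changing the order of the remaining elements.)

Backtracking the LCS table gives one alignment: i (A2,B1) → x (A3,B2) → i (A4,B3) → y (A5,B8) → y (A7,B9) → y (A10,B10) → x (A12,B12).
So the longest common subsequence has length 7.

7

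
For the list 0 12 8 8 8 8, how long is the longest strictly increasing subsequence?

2

One longest increasing subsequence is 0, 12 (positions 1,2), of length 2; no longer one exists.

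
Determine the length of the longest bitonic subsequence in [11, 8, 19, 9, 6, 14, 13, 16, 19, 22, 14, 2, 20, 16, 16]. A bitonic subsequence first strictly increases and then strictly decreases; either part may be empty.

One longest bitonic subsequence is 8, 9, 14, 16, 19, 22, 20, 16 (positions 2,4,6,8,9,10,13,15): it rises to 22 then falls. Length 8 is optimal.

8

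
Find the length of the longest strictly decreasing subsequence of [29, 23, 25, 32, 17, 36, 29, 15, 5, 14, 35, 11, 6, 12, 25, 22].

7

Scanning left to right, the best length ending at each element is: 29→1, 23→2, 25→2, 32→1, 17→3, 36→1, 29→2, 15→4, 5→5, 14→5, 35→2, 11→6, 6→7, 12→6, 25→3, 22→4.
So the longest decreasing subsequence has length 7, e.g. 29, 23, 17, 15, 14, 11, 6.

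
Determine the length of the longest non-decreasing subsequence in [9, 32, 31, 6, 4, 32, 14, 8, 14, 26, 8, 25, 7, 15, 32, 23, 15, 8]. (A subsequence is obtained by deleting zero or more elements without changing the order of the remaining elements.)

Let dp[i] be the longest non-decreasing subsequence ending at position i. Then dp = [1, 2, 2, 1, 1, 3, 2, 2, 3, 4, 3, 4, 2, 4, 5, 5, 5, 4].
The maximum is 5; one witness is 9, 14, 14, 26, 32 at positions 1,7,9,10,15.

5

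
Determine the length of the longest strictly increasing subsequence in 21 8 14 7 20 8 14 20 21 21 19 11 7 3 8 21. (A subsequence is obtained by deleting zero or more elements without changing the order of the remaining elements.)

5

One longest increasing subsequence is 7, 8, 14, 20, 21 (positions 4,6,7,8,9), of length 5; no longer one exists.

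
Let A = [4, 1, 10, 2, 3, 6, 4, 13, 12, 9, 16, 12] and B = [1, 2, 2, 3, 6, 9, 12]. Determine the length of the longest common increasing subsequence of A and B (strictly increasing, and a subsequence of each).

A longest common strictly increasing subsequence is 1, 2, 3, 6, 9, 12 (length 6); it appears in order in both A and B, and no longer such subsequence exists.

6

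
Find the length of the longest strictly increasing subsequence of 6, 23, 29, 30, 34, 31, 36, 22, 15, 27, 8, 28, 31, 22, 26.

6

Let dp[i] be the longest increasing subsequence ending at position i. Then dp = [1, 2, 3, 4, 5, 5, 6, 2, 2, 3, 2, 4, 5, 3, 4].
The maximum is 6; one witness is 6, 23, 29, 30, 34, 36 at positions 1,2,3,4,5,7.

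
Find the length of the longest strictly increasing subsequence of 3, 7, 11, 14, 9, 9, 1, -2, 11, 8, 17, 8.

Scanning left to right, the best length ending at each element is: 3→1, 7→2, 11→3, 14→4, 9→3, 9→3, 1→1, -2→1, 11→4, 8→3, 17→5, 8→3.
So the longest increasing subsequence has length 5, e.g. 3, 7, 11, 14, 17.

5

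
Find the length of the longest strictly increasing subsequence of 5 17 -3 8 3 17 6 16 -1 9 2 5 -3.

Let dp[i] be the longest increasing subsequence ending at position i. Then dp = [1, 2, 1, 2, 2, 3, 3, 4, 2, 4, 3, 4, 1].
The maximum is 4; one witness is -3, 3, 6, 16 at positions 3,5,7,8.

4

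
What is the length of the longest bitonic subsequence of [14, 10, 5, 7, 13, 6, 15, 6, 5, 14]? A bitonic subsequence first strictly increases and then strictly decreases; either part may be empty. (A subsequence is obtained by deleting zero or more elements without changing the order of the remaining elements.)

Let inc[i] be the LIS ending at i and dec[i] the longest strictly decreasing subsequence starting at i. inc = [1, 1, 1, 2, 3, 2, 4, 2, 1, 4], dec = [5, 4, 1, 3, 3, 2, 3, 2, 1, 1].
max_i inc[i]+dec[i]−1 = 6, with one witness 5, 7, 13, 15, 6, 5.

6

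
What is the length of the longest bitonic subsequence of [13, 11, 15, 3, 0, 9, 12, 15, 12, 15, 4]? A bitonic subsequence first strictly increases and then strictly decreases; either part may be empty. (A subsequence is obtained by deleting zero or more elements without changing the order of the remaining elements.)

6

Let inc[i] be the LIS ending at i and dec[i] the longest strictly decreasing subsequence starting at i. inc = [1, 1, 2, 1, 1, 2, 3, 4, 3, 4, 2], dec = [4, 3, 3, 2, 1, 2, 2, 3, 2, 2, 1].
max_i inc[i]+dec[i]−1 = 6, with one witness 3, 9, 12, 15, 12, 4.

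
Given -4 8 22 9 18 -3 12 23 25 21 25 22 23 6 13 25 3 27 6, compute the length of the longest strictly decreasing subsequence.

5

Scanning left to right, the best length ending at each element is: -4→1, 8→1, 22→1, 9→2, 18→2, -3→3, 12→3, 23→1, 25→1, 21→2, 25→1, 22→2, 23→2, 6→4, 13→3, 25→1, 3→5, 27→1, 6→4.
So the longest decreasing subsequence has length 5, e.g. 22, 18, 12, 6, 3.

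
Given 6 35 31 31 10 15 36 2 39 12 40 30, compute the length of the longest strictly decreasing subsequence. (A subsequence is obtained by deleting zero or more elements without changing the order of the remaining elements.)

Scanning left to right, the best length ending at each element is: 6→1, 35→1, 31→2, 31→2, 10→3, 15→3, 36→1, 2→4, 39→1, 12→4, 40→1, 30→3.
So the longest decreasing subsequence has length 4, e.g. 35, 31, 10, 2.

4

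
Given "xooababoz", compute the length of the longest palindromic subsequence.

Using dp[i][j] = 2 + dp[i+1][j−1] if the ends match, else max(dp[i+1][j], dp[i][j−1]):
dp[1][9] = 5. A witness is obabo at positions 3,5,6,7,8.

5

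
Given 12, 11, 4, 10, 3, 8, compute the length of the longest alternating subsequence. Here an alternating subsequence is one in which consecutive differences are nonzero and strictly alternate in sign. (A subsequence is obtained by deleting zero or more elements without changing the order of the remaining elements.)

A longest alternating subsequence is 12, 4, 10, 3, 8 (positions 1,3,4,5,6); its 4 consecutive differences strictly alternate in sign, and length 5 is optimal.

5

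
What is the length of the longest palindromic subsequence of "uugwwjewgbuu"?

9

One longest palindromic subsequence is uugwewguu (positions 1,2,3,4,7,8,9,11,12); it reads the same forward and backward, and the interval DP gives dp[1][12] = 9.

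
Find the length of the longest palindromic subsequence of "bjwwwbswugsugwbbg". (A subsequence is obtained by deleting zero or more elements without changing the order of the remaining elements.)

One longest palindromic subsequence is bbwgugwbb (positions 1,6,8,10,12,13,14,15,16); it reads the same forward and backward, and the interval DP gives dp[1][17] = 9.

9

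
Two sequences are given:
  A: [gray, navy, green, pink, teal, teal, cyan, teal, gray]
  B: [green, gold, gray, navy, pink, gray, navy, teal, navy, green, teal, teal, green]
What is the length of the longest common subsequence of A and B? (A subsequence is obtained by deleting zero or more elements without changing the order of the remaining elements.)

6

A longest common subsequence is gray, navy, pink, teal, teal, teal (length 6); the LCS DP confirms no longer common subsequence exists.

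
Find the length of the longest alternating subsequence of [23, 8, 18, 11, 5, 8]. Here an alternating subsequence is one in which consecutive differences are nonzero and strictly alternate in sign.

5

Track the best alternating length ending on an up-step vs a down-step at each position: up/down = 1/1, 1/2, 3/2, 3/4, 1/4, 5/4.
The maximum over both is 5; one such subsequence is 23, 8, 18, 5, 8.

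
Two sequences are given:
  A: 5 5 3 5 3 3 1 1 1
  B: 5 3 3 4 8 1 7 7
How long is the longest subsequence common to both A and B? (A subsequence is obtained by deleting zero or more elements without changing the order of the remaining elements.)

Backtracking the LCS table gives one alignment: 5 (A2,B1) → 3 (A3,B2) → 3 (A5,B3) → 1 (A7,B6).
So the longest common subsequence has length 4.

4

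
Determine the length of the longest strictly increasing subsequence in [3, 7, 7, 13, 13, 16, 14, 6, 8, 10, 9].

Let dp[i] be the longest increasing subsequence ending at position i. Then dp = [1, 2, 2, 3, 3, 4, 4, 2, 3, 4, 4].
The maximum is 4; one witness is 3, 7, 13, 16 at positions 1,2,4,6.

4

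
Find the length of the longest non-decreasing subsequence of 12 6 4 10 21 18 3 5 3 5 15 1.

4

Scanning left to right, the best length ending at each element is: 12→1, 6→1, 4→1, 10→2, 21→3, 18→3, 3→1, 5→2, 3→2, 5→3, 15→4, 1→1.
So the longest non-decreasing subsequence has length 4, e.g. 4, 5, 5, 15.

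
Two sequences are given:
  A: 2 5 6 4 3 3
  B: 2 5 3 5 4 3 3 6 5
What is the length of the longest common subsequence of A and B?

A longest common subsequence is 2, 5, 4, 3, 3 (length 5); the LCS DP confirms no longer common subsequence exists.

5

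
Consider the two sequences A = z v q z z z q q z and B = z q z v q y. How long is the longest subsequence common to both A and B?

Backtracking the LCS table gives one alignment: z (A1,B1) → q (A3,B2) → z (A4,B3) → q (A7,B5).
So the longest common subsequence has length 4.

4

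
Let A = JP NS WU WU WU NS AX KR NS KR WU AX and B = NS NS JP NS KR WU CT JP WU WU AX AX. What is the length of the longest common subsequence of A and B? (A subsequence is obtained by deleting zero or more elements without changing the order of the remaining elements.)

7

A longest common subsequence is JP, NS, WU, WU, WU, AX, AX (length 7); the LCS DP confirms no longer common subsequence exists.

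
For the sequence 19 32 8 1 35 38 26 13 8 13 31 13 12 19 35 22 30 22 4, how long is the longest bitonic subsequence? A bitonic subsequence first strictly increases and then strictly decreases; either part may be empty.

8

One longest bitonic subsequence is 19, 32, 35, 38, 35, 30, 22, 4 (positions 1,2,5,6,15,17,18,19): it rises to 38 then falls. Length 8 is optimal.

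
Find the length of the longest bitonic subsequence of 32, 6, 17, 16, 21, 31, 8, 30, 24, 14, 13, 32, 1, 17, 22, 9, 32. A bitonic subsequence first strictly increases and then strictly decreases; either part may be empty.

One longest bitonic subsequence is 6, 17, 21, 31, 30, 24, 14, 13, 9 (positions 2,3,5,6,8,9,10,11,16): it rises to 31 then falls. Length 9 is optimal.

9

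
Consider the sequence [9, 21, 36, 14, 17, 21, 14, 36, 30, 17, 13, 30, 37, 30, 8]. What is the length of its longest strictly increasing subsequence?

Scanning left to right, the best length ending at each element is: 9→1, 21→2, 36→3, 14→2, 17→3, 21→4, 14→2, 36→5, 30→5, 17→3, 13→2, 30→5, 37→6, 30→5, 8→1.
So the longest increasing subsequence has length 6, e.g. 9, 14, 17, 21, 36, 37.

6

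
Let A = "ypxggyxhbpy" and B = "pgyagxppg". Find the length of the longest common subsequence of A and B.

Backtracking the LCS table gives one alignment: p (A2,B1) → g (A4,B2) → g (A5,B5) → x (A7,B6) → p (A10,B8).
So the longest common subsequence has length 5.

5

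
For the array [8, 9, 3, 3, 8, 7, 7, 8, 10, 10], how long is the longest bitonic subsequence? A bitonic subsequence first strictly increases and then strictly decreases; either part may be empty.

4

Let inc[i] be the LIS ending at i and dec[i] the longest strictly decreasing subsequence starting at i. inc = [1, 2, 1, 1, 2, 2, 2, 3, 4, 4], dec = [2, 3, 1, 1, 2, 1, 1, 1, 1, 1].
max_i inc[i]+dec[i]−1 = 4, with one witness 8, 9, 8, 7.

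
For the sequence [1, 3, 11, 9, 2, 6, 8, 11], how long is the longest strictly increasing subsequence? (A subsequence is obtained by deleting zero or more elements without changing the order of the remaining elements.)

One longest increasing subsequence is 1, 3, 6, 8, 11 (positions 1,2,6,7,8), of length 5; no longer one exists.

5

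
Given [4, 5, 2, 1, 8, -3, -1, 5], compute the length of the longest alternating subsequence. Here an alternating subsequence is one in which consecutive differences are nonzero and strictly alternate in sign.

6

A longest alternating subsequence is 4, 5, 2, 8, -3, -1 (positions 1,2,3,5,6,7); its 5 consecutive differences strictly alternate in sign, and length 6 is optimal.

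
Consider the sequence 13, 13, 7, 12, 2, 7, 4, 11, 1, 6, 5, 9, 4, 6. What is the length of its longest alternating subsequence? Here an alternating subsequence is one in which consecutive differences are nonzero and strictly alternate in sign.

Track the best alternating length ending on an up-step vs a down-step at each position: up/down = 1/1, 1/1, 1/2, 3/2, 1/4, 5/4, 5/6, 7/4, 1/8, 9/8, 9/10, 11/8, 9/12, 13/12.
The maximum over both is 13; one such subsequence is 13, 7, 12, 2, 7, 4, 11, 1, 6, 5, 9, 4, 6.

13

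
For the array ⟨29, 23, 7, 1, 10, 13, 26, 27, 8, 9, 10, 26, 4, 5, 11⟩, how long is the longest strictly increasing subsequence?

5

Scanning left to right, the best length ending at each element is: 29→1, 23→1, 7→1, 1→1, 10→2, 13→3, 26→4, 27→5, 8→2, 9→3, 10→4, 26→5, 4→2, 5→3, 11→5.
So the longest increasing subsequence has length 5, e.g. 7, 10, 13, 26, 27.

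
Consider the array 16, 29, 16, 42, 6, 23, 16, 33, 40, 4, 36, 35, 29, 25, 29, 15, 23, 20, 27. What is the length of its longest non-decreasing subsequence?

One longest non-decreasing subsequence is 16, 16, 23, 33, 40 (positions 1,3,6,8,9), of length 5; no longer one exists.

5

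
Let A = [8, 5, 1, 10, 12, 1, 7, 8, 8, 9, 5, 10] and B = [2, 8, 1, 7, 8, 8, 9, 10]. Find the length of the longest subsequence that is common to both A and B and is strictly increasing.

A longest common strictly increasing subsequence is 1, 7, 8, 9, 10 (length 5); it appears in order in both A and B, and no longer such subsequence exists.

5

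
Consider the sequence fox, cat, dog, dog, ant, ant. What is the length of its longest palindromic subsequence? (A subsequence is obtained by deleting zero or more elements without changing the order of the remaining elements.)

One longest palindromic subsequence is ant ant (positions 5,6); it reads the same forward and backward, and the interval DP gives dp[1][6] = 2.

2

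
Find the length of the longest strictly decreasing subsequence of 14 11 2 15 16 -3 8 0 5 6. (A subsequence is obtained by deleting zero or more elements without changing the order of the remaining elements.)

Let dp[i] be the longest decreasing subsequence ending at position i. Then dp = [1, 2, 3, 1, 1, 4, 3, 4, 4, 4].
The maximum is 4; one witness is 14, 11, 2, -3 at positions 1,2,3,6.

4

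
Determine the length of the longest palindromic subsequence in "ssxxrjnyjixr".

5

One longest palindromic subsequence is rjyjr (positions 5,6,8,9,12); it reads the same forward and backward, and the interval DP gives dp[1][12] = 5.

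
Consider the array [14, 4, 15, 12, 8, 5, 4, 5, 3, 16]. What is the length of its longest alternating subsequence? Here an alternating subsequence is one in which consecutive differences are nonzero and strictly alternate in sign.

Track the best alternating length ending on an up-step vs a down-step at each position: up/down = 1/1, 1/2, 3/1, 3/4, 3/4, 3/4, 1/4, 5/4, 1/6, 7/1.
The maximum over both is 7; one such subsequence is 14, 4, 15, 4, 5, 3, 16.

7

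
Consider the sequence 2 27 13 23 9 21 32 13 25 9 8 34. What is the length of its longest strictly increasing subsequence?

5

Scanning left to right, the best length ending at each element is: 2→1, 27→2, 13→2, 23→3, 9→2, 21→3, 32→4, 13→3, 25→4, 9→2, 8→2, 34→5.
So the longest increasing subsequence has length 5, e.g. 2, 13, 23, 32, 34.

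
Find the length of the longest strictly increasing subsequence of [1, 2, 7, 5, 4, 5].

4

Let dp[i] be the longest increasing subsequence ending at position i. Then dp = [1, 2, 3, 3, 3, 4].
The maximum is 4; one witness is 1, 2, 4, 5 at positions 1,2,5,6.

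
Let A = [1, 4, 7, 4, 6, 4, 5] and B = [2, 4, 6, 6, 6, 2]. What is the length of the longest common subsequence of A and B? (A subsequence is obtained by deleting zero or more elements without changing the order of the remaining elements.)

2

Backtracking the LCS table gives one alignment: 4 (A2,B2) → 6 (A5,B5).
So the longest common subsequence has length 2.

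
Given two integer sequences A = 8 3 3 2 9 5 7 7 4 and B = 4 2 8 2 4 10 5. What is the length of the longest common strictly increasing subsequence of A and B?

A longest common strictly increasing subsequence is 2, 4 (length 2); it appears in order in both A and B, and no longer such subsequence exists.

2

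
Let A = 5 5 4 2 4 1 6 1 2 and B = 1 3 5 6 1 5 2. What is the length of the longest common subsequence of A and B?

Backtracking the LCS table gives one alignment: 5 (A2,B3) → 6 (A7,B4) → 1 (A8,B5) → 2 (A9,B7).
So the longest common subsequence has length 4.

4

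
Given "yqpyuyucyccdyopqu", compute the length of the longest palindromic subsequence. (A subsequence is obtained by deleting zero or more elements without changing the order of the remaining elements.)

9

One longest palindromic subsequence is qpycccypq (positions 2,3,6,8,10,11,13,15,16); it reads the same forward and backward, and the interval DP gives dp[1][17] = 9.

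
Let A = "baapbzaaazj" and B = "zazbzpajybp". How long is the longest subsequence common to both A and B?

Backtracking the LCS table gives one alignment: a (A2,B2) → b (A5,B4) → z (A6,B5) → a (A9,B7) → j (A11,B8).
So the longest common subsequence has length 5.

5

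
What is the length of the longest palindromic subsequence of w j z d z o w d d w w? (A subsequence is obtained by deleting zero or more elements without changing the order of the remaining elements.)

One longest palindromic subsequence is wwddww (positions 1,7,8,9,10,11); it reads the same forward and backward, and the interval DP gives dp[1][11] = 6.

6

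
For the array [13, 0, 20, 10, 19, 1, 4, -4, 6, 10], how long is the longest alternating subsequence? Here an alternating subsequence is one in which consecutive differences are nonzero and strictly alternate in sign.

Track the best alternating length ending on an up-step vs a down-step at each position: up/down = 1/1, 1/2, 3/1, 3/4, 5/4, 3/6, 7/6, 1/8, 9/6, 9/6.
The maximum over both is 9; one such subsequence is 13, 0, 20, 10, 19, 1, 4, -4, 6.

9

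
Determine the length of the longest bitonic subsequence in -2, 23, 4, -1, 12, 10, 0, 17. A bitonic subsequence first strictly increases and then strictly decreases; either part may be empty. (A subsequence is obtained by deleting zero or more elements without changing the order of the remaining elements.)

Let inc[i] be the LIS ending at i and dec[i] the longest strictly decreasing subsequence starting at i. inc = [1, 2, 2, 2, 3, 3, 3, 4], dec = [1, 4, 2, 1, 3, 2, 1, 1].
max_i inc[i]+dec[i]−1 = 5, with one witness -2, 23, 12, 10, 0.

5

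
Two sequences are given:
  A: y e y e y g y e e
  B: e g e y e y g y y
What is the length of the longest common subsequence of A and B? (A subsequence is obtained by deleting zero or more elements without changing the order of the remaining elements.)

6

Backtracking the LCS table gives one alignment: e (A2,B3) → y (A3,B4) → e (A4,B5) → y (A5,B6) → g (A6,B7) → y (A7,B9).
So the longest common subsequence has length 6.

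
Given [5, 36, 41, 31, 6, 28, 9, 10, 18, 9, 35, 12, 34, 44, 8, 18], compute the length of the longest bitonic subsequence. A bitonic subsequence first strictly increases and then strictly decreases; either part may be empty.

8

One longest bitonic subsequence is 5, 36, 41, 31, 28, 18, 12, 8 (positions 1,2,3,4,6,9,12,15): it rises to 41 then falls. Length 8 is optimal.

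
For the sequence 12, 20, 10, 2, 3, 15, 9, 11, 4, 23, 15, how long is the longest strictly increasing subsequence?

5

Let dp[i] be the longest increasing subsequence ending at position i. Then dp = [1, 2, 1, 1, 2, 3, 3, 4, 3, 5, 5].
The maximum is 5; one witness is 2, 3, 9, 11, 23 at positions 4,5,7,8,10.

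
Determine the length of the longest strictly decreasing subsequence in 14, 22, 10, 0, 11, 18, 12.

One longest decreasing subsequence is 14, 10, 0 (positions 1,3,4), of length 3; no longer one exists.

3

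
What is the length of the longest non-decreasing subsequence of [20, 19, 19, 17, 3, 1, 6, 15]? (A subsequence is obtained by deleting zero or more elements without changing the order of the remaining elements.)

One longest non-decreasing subsequence is 3, 6, 15 (positions 5,7,8), of length 3; no longer one exists.

3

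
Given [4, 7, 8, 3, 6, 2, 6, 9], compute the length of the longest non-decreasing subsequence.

4

Let dp[i] be the longest non-decreasing subsequence ending at position i. Then dp = [1, 2, 3, 1, 2, 1, 3, 4].
The maximum is 4; one witness is 4, 7, 8, 9 at positions 1,2,3,8.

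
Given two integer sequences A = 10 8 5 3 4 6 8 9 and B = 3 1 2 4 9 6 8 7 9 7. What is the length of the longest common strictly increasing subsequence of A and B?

For each value that appears in both, track the longest common increasing run ending there.
The best achievable length is 5; one witness is 3, 4, 6, 8, 9 (A-positions 4,5,6,7,8, B-positions 1,4,6,7,9).

5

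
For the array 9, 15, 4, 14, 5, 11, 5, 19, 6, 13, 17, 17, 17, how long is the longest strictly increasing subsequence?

5

Let dp[i] be the longest increasing subsequence ending at position i. Then dp = [1, 2, 1, 2, 2, 3, 2, 4, 3, 4, 5, 5, 5].
The maximum is 5; one witness is 4, 5, 11, 13, 17 at positions 3,5,6,10,11.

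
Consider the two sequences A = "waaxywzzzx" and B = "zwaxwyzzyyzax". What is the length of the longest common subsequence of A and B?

8

A longest common subsequence is waxyzzzx (length 8); the LCS DP confirms no longer common subsequence exists.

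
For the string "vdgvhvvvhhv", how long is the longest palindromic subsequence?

One longest palindromic subsequence is vhvvvhv (positions 1,5,6,7,8,10,11); it reads the same forward and backward, and the interval DP gives dp[1][11] = 7.

7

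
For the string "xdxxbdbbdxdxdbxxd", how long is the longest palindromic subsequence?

13

Using dp[i][j] = 2 + dp[i+1][j−1] if the ends match, else max(dp[i+1][j], dp[i][j−1]):
dp[1][17] = 13. A witness is dxxbdxdxdbxxd at positions 2,3,4,5,6,10,11,12,13,14,15,16,17.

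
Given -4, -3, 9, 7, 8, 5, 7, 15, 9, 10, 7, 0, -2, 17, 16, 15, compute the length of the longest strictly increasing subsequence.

7

Let dp[i] be the longest increasing subsequence ending at position i. Then dp = [1, 2, 3, 3, 4, 3, 4, 5, 5, 6, 4, 3, 3, 7, 7, 7].
The maximum is 7; one witness is -4, -3, 7, 8, 9, 10, 17 at positions 1,2,4,5,9,10,14.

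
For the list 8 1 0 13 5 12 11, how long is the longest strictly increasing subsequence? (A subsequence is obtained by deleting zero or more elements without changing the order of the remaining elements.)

Scanning left to right, the best length ending at each element is: 8→1, 1→1, 0→1, 13→2, 5→2, 12→3, 11→3.
So the longest increasing subsequence has length 3, e.g. 1, 5, 12.

3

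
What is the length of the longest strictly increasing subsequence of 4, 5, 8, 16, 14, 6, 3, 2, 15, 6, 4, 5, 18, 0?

6

Let dp[i] be the longest increasing subsequence ending at position i. Then dp = [1, 2, 3, 4, 4, 3, 1, 1, 5, 3, 2, 3, 6, 1].
The maximum is 6; one witness is 4, 5, 8, 14, 15, 18 at positions 1,2,3,5,9,13.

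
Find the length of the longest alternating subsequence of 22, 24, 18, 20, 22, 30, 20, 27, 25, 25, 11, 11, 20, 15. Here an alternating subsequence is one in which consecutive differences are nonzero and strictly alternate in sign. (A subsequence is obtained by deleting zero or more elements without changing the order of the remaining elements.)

9

Track the best alternating length ending on an up-step vs a down-step at each position: up/down = 1/1, 2/1, 1/3, 4/3, 4/3, 4/1, 4/5, 6/5, 6/7, 6/7, 1/7, 1/7, 8/7, 8/9.
The maximum over both is 9; one such subsequence is 22, 24, 18, 22, 20, 27, 11, 20, 15.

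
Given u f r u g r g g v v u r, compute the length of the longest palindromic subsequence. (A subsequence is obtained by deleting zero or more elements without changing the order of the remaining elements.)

7

Using dp[i][j] = 2 + dp[i+1][j−1] if the ends match, else max(dp[i+1][j], dp[i][j−1]):
dp[1][12] = 7. A witness is rugggur at positions 3,4,5,7,8,11,12.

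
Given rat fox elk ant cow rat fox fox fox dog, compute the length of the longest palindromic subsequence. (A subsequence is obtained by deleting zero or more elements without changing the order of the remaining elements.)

Using dp[i][j] = 2 + dp[i+1][j−1] if the ends match, else max(dp[i+1][j], dp[i][j−1]):
dp[1][10] = 4. A witness is fox fox fox fox at positions 2,7,8,9.

4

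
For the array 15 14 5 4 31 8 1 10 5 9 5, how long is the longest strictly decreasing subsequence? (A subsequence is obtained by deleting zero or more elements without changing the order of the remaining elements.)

5

Scanning left to right, the best length ending at each element is: 15→1, 14→2, 5→3, 4→4, 31→1, 8→3, 1→5, 10→3, 5→4, 9→4, 5→5.
So the longest decreasing subsequence has length 5, e.g. 15, 14, 5, 4, 1.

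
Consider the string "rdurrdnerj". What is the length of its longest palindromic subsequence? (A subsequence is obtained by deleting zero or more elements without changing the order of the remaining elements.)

One longest palindromic subsequence is rdrrdr (positions 1,2,4,5,6,9); it reads the same forward and backward, and the interval DP gives dp[1][10] = 6.

6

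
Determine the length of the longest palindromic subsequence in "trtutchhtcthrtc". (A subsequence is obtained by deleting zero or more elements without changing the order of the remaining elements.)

One longest palindromic subsequence is trtchhctrt (positions 1,2,5,6,7,8,10,11,13,14); it reads the same forward and backward, and the interval DP gives dp[1][15] = 10.

10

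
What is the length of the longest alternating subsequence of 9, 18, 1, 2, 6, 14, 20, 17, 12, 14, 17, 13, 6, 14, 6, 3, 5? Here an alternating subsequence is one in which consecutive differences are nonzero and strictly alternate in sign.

A longest alternating subsequence is 9, 18, 1, 14, 12, 14, 13, 14, 3, 5 (positions 1,2,3,6,9,10,12,14,16,17); its 9 consecutive differences strictly alternate in sign, and length 10 is optimal.

10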